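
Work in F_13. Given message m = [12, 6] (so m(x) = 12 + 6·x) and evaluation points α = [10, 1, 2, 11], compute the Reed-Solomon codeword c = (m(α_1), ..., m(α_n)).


c = [7, 5, 11, 0]

Message polynomial: m(x) = 12 + 6·x (mod 13).
For each evaluation point α_i, compute m(α_i) mod 13:
  α_1 = 10: Horner steps 6 → 7, so m(10) = 7.
  α_2 = 1: Horner steps 6 → 5, so m(1) = 5.
  α_3 = 2: Horner steps 6 → 11, so m(2) = 11.
  α_4 = 11: Horner steps 6 → 0, so m(11) = 0.
Codeword c = [7, 5, 11, 0] ∈ F_13^4.


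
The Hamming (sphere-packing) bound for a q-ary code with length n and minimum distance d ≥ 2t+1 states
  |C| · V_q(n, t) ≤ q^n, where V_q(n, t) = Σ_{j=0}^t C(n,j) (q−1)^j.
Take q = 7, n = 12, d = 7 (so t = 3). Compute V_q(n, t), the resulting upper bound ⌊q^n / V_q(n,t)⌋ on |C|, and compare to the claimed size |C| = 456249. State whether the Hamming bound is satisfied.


V_q(n, t) = 49969, q^n = 13841287201, Hamming bound = 276997, |C| = 456249 > bound (violated).

Step 1: Compute V_q(n, t) = Σ_{j=0}^3 C(n, j) (q−1)^j.
  j = 0: C(12,0)·(6)^0 = 1·1 = 1.
  j = 1: C(12,1)·(6)^1 = 12·6 = 72.
  j = 2: C(12,2)·(6)^2 = 66·36 = 2376.
  j = 3: C(12,3)·(6)^3 = 220·216 = 47520.
  V_q(n, t) = 1 + 72 + 2376 + 47520 = 49969.
Step 2: q^n = 7^12 = 13841287201.
Step 3: Hamming bound ⌊q^n / V_q(n,t)⌋ = ⌊13841287201/49969⌋ = 276997.
Step 4: Compare |C| = 456249 to 276997: violated.
The claimed |C| lies above the Hamming bound, so no 7-ary code of length 12 with d ≥ 7 can have 456249 codewords.


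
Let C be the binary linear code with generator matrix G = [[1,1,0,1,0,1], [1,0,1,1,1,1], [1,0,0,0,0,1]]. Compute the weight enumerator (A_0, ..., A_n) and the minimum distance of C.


Weight distribution: A_0 = 1, A_2 = 2, A_3 = 2, A_4 = 1, A_5 = 2. Minimum distance d = 2.

Enumerate all 2^3 = 8 messages m ∈ F_2^3.
For each, compute codeword c = mG in F_2^6, then tally its weight.
  m = 000 → c = 000000, weight = 0.
  m = 100 → c = 110101, weight = 4.
  m = 010 → c = 101111, weight = 5.
  m = 110 → c = 011010, weight = 3.
  m = 001 → c = 100001, weight = 2.
  m = 101 → c = 010100, weight = 2.
  m = 011 → c = 001110, weight = 3.
  m = 111 → c = 111011, weight = 5.
Tally weights:
  weight 0: 1 codewords.
  weight 2: 2 codewords.
  weight 3: 2 codewords.
  weight 4: 1 codewords.
  weight 5: 2 codewords.
Minimum distance d = smallest w > 0 with A_w > 0 = 2.
Sanity: Σ A_w = 8 = 2^3 = 8 ✓.


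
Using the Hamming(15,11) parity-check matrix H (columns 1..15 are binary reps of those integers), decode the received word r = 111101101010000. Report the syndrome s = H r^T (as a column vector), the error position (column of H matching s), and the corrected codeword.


s = (0, 1, 1, 1)^T, error position = 7, corrected codeword c = 111101001010000

Compute s = H r^T mod 2 one row at a time:
  s_1 = 0 + 1 + 0 + 1 + 0 + 0 + 0 + 0 = 2 ≡ 0 (mod 2).
  s_2 = 1 + 0 + 1 + 1 + 0 + 0 + 0 + 0 = 3 ≡ 1 (mod 2).
  s_3 = 1 + 1 + 1 + 1 + 0 + 1 + 0 + 0 = 5 ≡ 1 (mod 2).
  s_4 = 1 + 1 + 0 + 1 + 1 + 1 + 0 + 0 = 5 ≡ 1 (mod 2).
s = (0, 1, 1, 1)^T — this equals column 7 of H (binary 0111), so error is at position 7.
Correct: flip bit 7 of r = 111101101010000 to get c = 111101001010000.


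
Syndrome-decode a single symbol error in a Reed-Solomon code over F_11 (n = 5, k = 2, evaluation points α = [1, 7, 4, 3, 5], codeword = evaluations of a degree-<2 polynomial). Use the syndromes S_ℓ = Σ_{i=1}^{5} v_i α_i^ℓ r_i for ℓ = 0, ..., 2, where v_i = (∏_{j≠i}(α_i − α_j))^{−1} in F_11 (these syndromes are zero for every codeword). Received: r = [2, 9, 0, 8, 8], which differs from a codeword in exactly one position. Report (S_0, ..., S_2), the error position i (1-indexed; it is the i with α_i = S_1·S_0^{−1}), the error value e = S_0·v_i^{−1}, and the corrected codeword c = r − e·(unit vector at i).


S = (10, 6, 8), error at position 5, error magnitude e = 5, c = [2, 9, 0, 8, 3].

Step 1: column multipliers v_i = (∏_{j≠i}(α_i − α_j))^{−1} mod 11.
  i = 1 (α = 1): (1−7)(1−4)(1−3)(1−5) = (−6)·(−3)·(−2)·(−4) = 144 ≡ 1, so v_1 = 1^{−1} = 1 (mod 11).
  i = 2 (α = 7): (7−1)(7−4)(7−3)(7−5) = 6·3·4·2 = 144 ≡ 1, so v_2 = 1^{−1} = 1 (mod 11).
  i = 3 (α = 4): (4−1)(4−7)(4−3)(4−5) = 3·(−3)·1·(−1) = 9 ≡ 9, so v_3 = 9^{−1} = 5 (mod 11).
  i = 4 (α = 3): (3−1)(3−7)(3−4)(3−5) = 2·(−4)·(−1)·(−2) = −16 ≡ 6, so v_4 = 6^{−1} = 2 (mod 11).
  i = 5 (α = 5): (5−1)(5−7)(5−4)(5−3) = 4·(−2)·1·2 = −16 ≡ 6, so v_5 = 6^{−1} = 2 (mod 11).
  v = [1, 1, 5, 2, 2].
Step 2: syndromes of r = [2, 9, 0, 8, 8] (all sums mod 11).
  S_0 = Σ v_i r_i = 1·2 + 1·9 + 5·0 + 2·8 + 2·8 = 43 ≡ 10.
  S_1 = Σ v_i α_i r_i = 1·1·2 + 1·7·9 + 5·4·0 + 2·3·8 + 2·5·8 = 193 ≡ 6.
  α_i^2 mod 11 = [1, 5, 5, 9, 3].
  S_2 = Σ v_i α_i^2 r_i = 1·1·2 + 1·5·9 + 5·5·0 + 2·9·8 + 2·3·8 = 239 ≡ 8.
  S = (10, 6, 8) ≠ 0, so r is not a codeword (an error is present).
Step 3: locate the error. For a single error e at position i, S_ℓ = v_i·e·α_i^ℓ, so α_err = S_1/S_0.
  S_0^{−1} = 10^{−1} = 10 (mod 11), so α_err = 6·10 = 60 ≡ 5 = α_5. Error position i = 5.
  Consistency check: S_2/S_1 = 8·2 = 16 ≡ 5 = α_err ✓ (single-error assumption holds).
Step 4: error magnitude e = S_0/v_5 = S_0·∏_{j≠5}(α_5 − α_j) = 10·6 = 60 ≡ 5 (mod 11).
Step 5: correct position 5: c_5 = r_5 − e = 8 − 5 ≡ 3 (mod 11). Hence c = [2, 9, 0, 8, 3].
  Check: interpolating c through the α_i gives m(x) = 10 + 3·x (degree < 2) with m(α_i) = c_i for every i, so c is indeed a codeword.


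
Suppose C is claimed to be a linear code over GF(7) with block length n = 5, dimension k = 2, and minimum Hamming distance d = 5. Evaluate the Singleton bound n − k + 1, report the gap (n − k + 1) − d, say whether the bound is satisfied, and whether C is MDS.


Singleton RHS = n − k + 1 = 4, slack = -1, bound violated (no such code; not MDS).

Singleton bound: d ≤ n − k + 1.
Here n = 5, k = 2, so n − k + 1 = 4.
Given d = 5, check d ≤ 4: NO.
Slack = (n − k + 1) − d = -1.
The slack is negative: d = 5 exceeds n − k + 1 = 4 by 1, so the Singleton bound is violated and no linear [5, 2, 5]_7 code can exist. In particular it is not MDS (MDS requires d = n − k + 1 exactly).
Description: the claimed parameters are [5, 2, 5]_7; such a code would be impossible (violates the Singleton bound).


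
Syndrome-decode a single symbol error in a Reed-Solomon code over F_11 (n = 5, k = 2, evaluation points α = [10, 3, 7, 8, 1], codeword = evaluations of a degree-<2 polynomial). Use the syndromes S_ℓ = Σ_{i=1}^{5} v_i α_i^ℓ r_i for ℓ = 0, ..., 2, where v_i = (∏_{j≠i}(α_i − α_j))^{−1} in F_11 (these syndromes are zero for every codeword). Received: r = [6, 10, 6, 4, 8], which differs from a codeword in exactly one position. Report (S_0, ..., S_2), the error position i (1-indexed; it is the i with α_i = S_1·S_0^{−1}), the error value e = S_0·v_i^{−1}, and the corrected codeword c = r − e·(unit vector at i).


S = (6, 9, 8), error at position 3, error magnitude e = 3, c = [6, 10, 3, 4, 8].

Step 1: column multipliers v_i = (∏_{j≠i}(α_i − α_j))^{−1} mod 11.
  i = 1 (α = 10): (10−3)(10−7)(10−8)(10−1) = 7·3·2·9 = 378 ≡ 4, so v_1 = 4^{−1} = 3 (mod 11).
  i = 2 (α = 3): (3−10)(3−7)(3−8)(3−1) = (−7)·(−4)·(−5)·2 = −280 ≡ 6, so v_2 = 6^{−1} = 2 (mod 11).
  i = 3 (α = 7): (7−10)(7−3)(7−8)(7−1) = (−3)·4·(−1)·6 = 72 ≡ 6, so v_3 = 6^{−1} = 2 (mod 11).
  i = 4 (α = 8): (8−10)(8−3)(8−7)(8−1) = (−2)·5·1·7 = −70 ≡ 7, so v_4 = 7^{−1} = 8 (mod 11).
  i = 5 (α = 1): (1−10)(1−3)(1−7)(1−8) = (−9)·(−2)·(−6)·(−7) = 756 ≡ 8, so v_5 = 8^{−1} = 7 (mod 11).
  v = [3, 2, 2, 8, 7].
Step 2: syndromes of r = [6, 10, 6, 4, 8] (all sums mod 11).
  S_0 = Σ v_i r_i = 3·6 + 2·10 + 2·6 + 8·4 + 7·8 = 138 ≡ 6.
  S_1 = Σ v_i α_i r_i = 3·10·6 + 2·3·10 + 2·7·6 + 8·8·4 + 7·1·8 = 636 ≡ 9.
  α_i^2 mod 11 = [1, 9, 5, 9, 1].
  S_2 = Σ v_i α_i^2 r_i = 3·1·6 + 2·9·10 + 2·5·6 + 8·9·4 + 7·1·8 = 602 ≡ 8.
  S = (6, 9, 8) ≠ 0, so r is not a codeword (an error is present).
Step 3: locate the error. For a single error e at position i, S_ℓ = v_i·e·α_i^ℓ, so α_err = S_1/S_0.
  S_0^{−1} = 6^{−1} = 2 (mod 11), so α_err = 9·2 = 18 ≡ 7 = α_3. Error position i = 3.
  Consistency check: S_2/S_1 = 8·5 = 40 ≡ 7 = α_err ✓ (single-error assumption holds).
Step 4: error magnitude e = S_0/v_3 = S_0·∏_{j≠3}(α_3 − α_j) = 6·6 = 36 ≡ 3 (mod 11).
Step 5: correct position 3: c_3 = r_3 − e = 6 − 3 ≡ 3 (mod 11). Hence c = [6, 10, 3, 4, 8].
  Check: interpolating c through the α_i gives m(x) = 7 + 1·x (degree < 2) with m(α_i) = c_i for every i, so c is indeed a codeword.


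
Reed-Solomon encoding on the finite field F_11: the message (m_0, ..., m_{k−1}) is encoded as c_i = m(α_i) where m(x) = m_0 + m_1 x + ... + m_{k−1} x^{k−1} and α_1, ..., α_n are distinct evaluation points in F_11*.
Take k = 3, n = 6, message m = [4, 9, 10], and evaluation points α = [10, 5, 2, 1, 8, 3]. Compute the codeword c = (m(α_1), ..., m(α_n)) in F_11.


c = [5, 2, 7, 1, 1, 0]

Message polynomial: m(x) = 4 + 9·x + 10·x^2 (mod 11).
For each evaluation point α_i, compute m(α_i) mod 11:
  α_1 = 10: Horner steps 10 → 10 → 5, so m(10) = 5.
  α_2 = 5: Horner steps 10 → 4 → 2, so m(5) = 2.
  α_3 = 2: Horner steps 10 → 7 → 7, so m(2) = 7.
  α_4 = 1: Horner steps 10 → 8 → 1, so m(1) = 1.
  α_5 = 8: Horner steps 10 → 1 → 1, so m(8) = 1.
  α_6 = 3: Horner steps 10 → 6 → 0, so m(3) = 0.
Codeword c = [5, 2, 7, 1, 1, 0] ∈ F_11^6.


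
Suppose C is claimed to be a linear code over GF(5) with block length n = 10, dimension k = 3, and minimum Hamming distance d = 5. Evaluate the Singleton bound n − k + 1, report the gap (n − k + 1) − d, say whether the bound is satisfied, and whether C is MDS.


Singleton RHS = n − k + 1 = 8, slack = 3, bound satisfied, not MDS.

Singleton bound: d ≤ n − k + 1.
Here n = 10, k = 3, so n − k + 1 = 8.
Given d = 5, check d ≤ 8: YES.
Slack = (n − k + 1) − d = 3.
The code is NOT MDS (slack = 3 > 0).
Description: the claimed parameters are [10, 3, 5]_5; such a code would be non-MDS.


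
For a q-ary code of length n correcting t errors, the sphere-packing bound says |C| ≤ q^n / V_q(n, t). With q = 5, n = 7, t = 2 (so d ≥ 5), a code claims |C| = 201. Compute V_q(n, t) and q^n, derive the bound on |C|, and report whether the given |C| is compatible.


V_q(n, t) = 365, q^n = 78125, Hamming bound = 214, |C| = 201 ≤ bound (satisfied).

Step 1: Compute V_q(n, t) = Σ_{j=0}^2 C(n, j) (q−1)^j.
  j = 0: C(7,0)·(4)^0 = 1·1 = 1.
  j = 1: C(7,1)·(4)^1 = 7·4 = 28.
  j = 2: C(7,2)·(4)^2 = 21·16 = 336.
  V_q(n, t) = 1 + 28 + 336 = 365.
Step 2: q^n = 5^7 = 78125.
Step 3: Hamming bound ⌊q^n / V_q(n,t)⌋ = ⌊78125/365⌋ = 214.
Step 4: Compare |C| = 201 to 214: satisfied.
The claimed |C| lies below the Hamming bound.


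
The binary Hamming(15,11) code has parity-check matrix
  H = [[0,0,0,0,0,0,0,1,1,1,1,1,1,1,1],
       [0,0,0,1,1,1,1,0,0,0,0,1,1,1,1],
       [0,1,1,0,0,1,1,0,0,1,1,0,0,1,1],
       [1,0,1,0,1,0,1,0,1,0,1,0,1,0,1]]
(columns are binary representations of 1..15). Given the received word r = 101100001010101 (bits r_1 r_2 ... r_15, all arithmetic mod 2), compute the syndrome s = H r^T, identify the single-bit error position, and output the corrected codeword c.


s = (0, 1, 1, 0)^T, error position = 6, corrected codeword c = 101101001010101

Compute s = H r^T mod 2 one row at a time:
  s_1 = 0 + 1 + 0 + 1 + 0 + 1 + 0 + 1 = 4 ≡ 0 (mod 2).
  s_2 = 1 + 0 + 0 + 0 + 0 + 1 + 0 + 1 = 3 ≡ 1 (mod 2).
  s_3 = 0 + 1 + 0 + 0 + 0 + 1 + 0 + 1 = 3 ≡ 1 (mod 2).
  s_4 = 1 + 1 + 0 + 0 + 1 + 1 + 1 + 1 = 6 ≡ 0 (mod 2).
s = (0, 1, 1, 0)^T — this equals column 6 of H (binary 0110), so error is at position 6.
Correct: flip bit 6 of r = 101100001010101 to get c = 101101001010101.


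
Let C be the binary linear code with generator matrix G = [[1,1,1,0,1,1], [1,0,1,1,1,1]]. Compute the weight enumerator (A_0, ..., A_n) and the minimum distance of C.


Weight distribution: A_0 = 1, A_2 = 1, A_5 = 2. Minimum distance d = 2.

Enumerate all 2^2 = 4 messages m ∈ F_2^2.
For each, compute codeword c = mG in F_2^6, then tally its weight.
  m = 00 → c = 000000, weight = 0.
  m = 10 → c = 111011, weight = 5.
  m = 01 → c = 101111, weight = 5.
  m = 11 → c = 010100, weight = 2.
Tally weights:
  weight 0: 1 codewords.
  weight 2: 1 codewords.
  weight 5: 2 codewords.
Minimum distance d = smallest w > 0 with A_w > 0 = 2.
Sanity: Σ A_w = 4 = 2^2 = 4 ✓.


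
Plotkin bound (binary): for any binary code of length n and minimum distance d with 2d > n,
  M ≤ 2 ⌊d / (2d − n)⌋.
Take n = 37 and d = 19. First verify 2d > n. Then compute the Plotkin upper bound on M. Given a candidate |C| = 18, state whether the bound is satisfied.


Plotkin bound M ≤ 38; given |C| = 18 ≤ bound (satisfied).

Check applicability: 2d = 38, n = 37.
2d − n = 1 > 0, so Plotkin applies.
Compute d/(2d−n) = 19/1 ≈ 19.0000.
⌊d/(2d−n)⌋ = 19.
Plotkin bound: M ≤ 2·19 = 38.
Given |C| = 18, check: satisfied.
This |C| is below the Plotkin bound.


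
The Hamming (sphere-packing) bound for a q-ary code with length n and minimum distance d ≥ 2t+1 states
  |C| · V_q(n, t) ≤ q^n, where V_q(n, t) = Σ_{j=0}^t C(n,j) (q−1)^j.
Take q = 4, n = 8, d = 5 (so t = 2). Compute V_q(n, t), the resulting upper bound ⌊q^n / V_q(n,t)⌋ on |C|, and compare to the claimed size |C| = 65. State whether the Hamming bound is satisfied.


V_q(n, t) = 277, q^n = 65536, Hamming bound = 236, |C| = 65 ≤ bound (satisfied).

Step 1: Compute V_q(n, t) = Σ_{j=0}^2 C(n, j) (q−1)^j.
  j = 0: C(8,0)·(3)^0 = 1·1 = 1.
  j = 1: C(8,1)·(3)^1 = 8·3 = 24.
  j = 2: C(8,2)·(3)^2 = 28·9 = 252.
  V_q(n, t) = 1 + 24 + 252 = 277.
Step 2: q^n = 4^8 = 65536.
Step 3: Hamming bound ⌊q^n / V_q(n,t)⌋ = ⌊65536/277⌋ = 236.
Step 4: Compare |C| = 65 to 236: satisfied.
The claimed |C| lies below the Hamming bound.


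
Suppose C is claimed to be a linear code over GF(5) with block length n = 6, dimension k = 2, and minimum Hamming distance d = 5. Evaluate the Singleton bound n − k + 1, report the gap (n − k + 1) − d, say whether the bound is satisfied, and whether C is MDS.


Singleton RHS = n − k + 1 = 5, slack = 0, bound satisfied, MDS.

Singleton bound: d ≤ n − k + 1.
Here n = 6, k = 2, so n − k + 1 = 5.
Given d = 5, check d ≤ 5: YES.
Slack = (n − k + 1) − d = 0.
The code is MDS (slack = 0).
Description: the claimed parameters are [6, 2, 5]_5; such a code would be MDS (meets Singleton bound).


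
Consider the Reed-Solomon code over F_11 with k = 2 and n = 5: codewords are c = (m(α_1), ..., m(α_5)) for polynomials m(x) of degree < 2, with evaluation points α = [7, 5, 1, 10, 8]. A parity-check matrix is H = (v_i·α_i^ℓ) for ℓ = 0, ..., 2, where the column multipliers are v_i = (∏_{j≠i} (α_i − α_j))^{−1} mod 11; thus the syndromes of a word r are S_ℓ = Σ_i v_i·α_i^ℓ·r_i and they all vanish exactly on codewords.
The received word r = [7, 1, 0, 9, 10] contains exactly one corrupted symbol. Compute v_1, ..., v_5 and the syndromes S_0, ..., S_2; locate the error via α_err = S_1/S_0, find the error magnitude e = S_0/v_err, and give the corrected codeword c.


S = (8, 3, 8), error at position 4, error magnitude e = 4, c = [7, 1, 0, 5, 10].

Step 1: column multipliers v_i = (∏_{j≠i}(α_i − α_j))^{−1} mod 11.
  i = 1 (α = 7): (7−5)(7−1)(7−10)(7−8) = 2·6·(−3)·(−1) = 36 ≡ 3, so v_1 = 3^{−1} = 4 (mod 11).
  i = 2 (α = 5): (5−7)(5−1)(5−10)(5−8) = (−2)·4·(−5)·(−3) = −120 ≡ 1, so v_2 = 1^{−1} = 1 (mod 11).
  i = 3 (α = 1): (1−7)(1−5)(1−10)(1−8) = (−6)·(−4)·(−9)·(−7) = 1512 ≡ 5, so v_3 = 5^{−1} = 9 (mod 11).
  i = 4 (α = 10): (10−7)(10−5)(10−1)(10−8) = 3·5·9·2 = 270 ≡ 6, so v_4 = 6^{−1} = 2 (mod 11).
  i = 5 (α = 8): (8−7)(8−5)(8−1)(8−10) = 1·3·7·(−2) = −42 ≡ 2, so v_5 = 2^{−1} = 6 (mod 11).
  v = [4, 1, 9, 2, 6].
Step 2: syndromes of r = [7, 1, 0, 9, 10] (all sums mod 11).
  S_0 = Σ v_i r_i = 4·7 + 1·1 + 9·0 + 2·9 + 6·10 = 107 ≡ 8.
  S_1 = Σ v_i α_i r_i = 4·7·7 + 1·5·1 + 9·1·0 + 2·10·9 + 6·8·10 = 861 ≡ 3.
  α_i^2 mod 11 = [5, 3, 1, 1, 9].
  S_2 = Σ v_i α_i^2 r_i = 4·5·7 + 1·3·1 + 9·1·0 + 2·1·9 + 6·9·10 = 701 ≡ 8.
  S = (8, 3, 8) ≠ 0, so r is not a codeword (an error is present).
Step 3: locate the error. For a single error e at position i, S_ℓ = v_i·e·α_i^ℓ, so α_err = S_1/S_0.
  S_0^{−1} = 8^{−1} = 7 (mod 11), so α_err = 3·7 = 21 ≡ 10 = α_4. Error position i = 4.
  Consistency check: S_2/S_1 = 8·4 = 32 ≡ 10 = α_err ✓ (single-error assumption holds).
Step 4: error magnitude e = S_0/v_4 = S_0·∏_{j≠4}(α_4 − α_j) = 8·6 = 48 ≡ 4 (mod 11).
Step 5: correct position 4: c_4 = r_4 − e = 9 − 4 ≡ 5 (mod 11). Hence c = [7, 1, 0, 5, 10].
  Check: interpolating c through the α_i gives m(x) = 8 + 3·x (degree < 2) with m(α_i) = c_i for every i, so c is indeed a codeword.


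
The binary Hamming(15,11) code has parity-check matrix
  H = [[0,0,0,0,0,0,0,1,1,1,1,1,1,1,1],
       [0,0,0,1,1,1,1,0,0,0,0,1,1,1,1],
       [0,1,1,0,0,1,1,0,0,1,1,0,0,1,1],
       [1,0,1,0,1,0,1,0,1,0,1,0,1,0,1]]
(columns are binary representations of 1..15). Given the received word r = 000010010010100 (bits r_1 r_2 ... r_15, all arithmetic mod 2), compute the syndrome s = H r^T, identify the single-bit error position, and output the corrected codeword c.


s = (1, 0, 1, 1)^T, error position = 11, corrected codeword c = 000010010000100

Compute s = H r^T mod 2 one row at a time:
  s_1 = 1 + 0 + 0 + 1 + 0 + 1 + 0 + 0 = 3 ≡ 1 (mod 2).
  s_2 = 0 + 1 + 0 + 0 + 0 + 1 + 0 + 0 = 2 ≡ 0 (mod 2).
  s_3 = 0 + 0 + 0 + 0 + 0 + 1 + 0 + 0 = 1 ≡ 1 (mod 2).
  s_4 = 0 + 0 + 1 + 0 + 0 + 1 + 1 + 0 = 3 ≡ 1 (mod 2).
s = (1, 0, 1, 1)^T — this equals column 11 of H (binary 1011), so error is at position 11.
Correct: flip bit 11 of r = 000010010010100 to get c = 000010010000100.


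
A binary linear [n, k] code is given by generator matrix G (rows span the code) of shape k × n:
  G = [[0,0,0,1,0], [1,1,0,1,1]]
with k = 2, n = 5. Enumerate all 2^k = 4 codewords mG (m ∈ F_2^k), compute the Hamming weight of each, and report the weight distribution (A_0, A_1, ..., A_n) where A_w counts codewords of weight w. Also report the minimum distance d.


Weight distribution: A_0 = 1, A_1 = 1, A_3 = 1, A_4 = 1. Minimum distance d = 1.

Enumerate all 2^2 = 4 messages m ∈ F_2^2.
For each, compute codeword c = mG in F_2^5, then tally its weight.
  m = 00 → c = 00000, weight = 0.
  m = 10 → c = 00010, weight = 1.
  m = 01 → c = 11011, weight = 4.
  m = 11 → c = 11001, weight = 3.
Tally weights:
  weight 0: 1 codewords.
  weight 1: 1 codewords.
  weight 3: 1 codewords.
  weight 4: 1 codewords.
Minimum distance d = smallest w > 0 with A_w > 0 = 1.
Sanity: Σ A_w = 4 = 2^2 = 4 ✓.


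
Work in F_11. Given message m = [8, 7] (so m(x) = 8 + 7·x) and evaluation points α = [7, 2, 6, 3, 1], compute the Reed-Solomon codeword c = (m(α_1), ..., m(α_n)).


c = [2, 0, 6, 7, 4]

Message polynomial: m(x) = 8 + 7·x (mod 11).
For each evaluation point α_i, compute m(α_i) mod 11:
  α_1 = 7: Horner steps 7 → 2, so m(7) = 2.
  α_2 = 2: Horner steps 7 → 0, so m(2) = 0.
  α_3 = 6: Horner steps 7 → 6, so m(6) = 6.
  α_4 = 3: Horner steps 7 → 7, so m(3) = 7.
  α_5 = 1: Horner steps 7 → 4, so m(1) = 4.
Codeword c = [2, 0, 6, 7, 4] ∈ F_11^5.


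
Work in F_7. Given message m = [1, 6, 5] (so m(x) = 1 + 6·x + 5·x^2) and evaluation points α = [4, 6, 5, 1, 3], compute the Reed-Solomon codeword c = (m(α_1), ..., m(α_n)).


c = [0, 0, 2, 5, 1]

Message polynomial: m(x) = 1 + 6·x + 5·x^2 (mod 7).
For each evaluation point α_i, compute m(α_i) mod 7:
  α_1 = 4: Horner steps 5 → 5 → 0, so m(4) = 0.
  α_2 = 6: Horner steps 5 → 1 → 0, so m(6) = 0.
  α_3 = 5: Horner steps 5 → 3 → 2, so m(5) = 2.
  α_4 = 1: Horner steps 5 → 4 → 5, so m(1) = 5.
  α_5 = 3: Horner steps 5 → 0 → 1, so m(3) = 1.
Codeword c = [0, 0, 2, 5, 1] ∈ F_7^5.


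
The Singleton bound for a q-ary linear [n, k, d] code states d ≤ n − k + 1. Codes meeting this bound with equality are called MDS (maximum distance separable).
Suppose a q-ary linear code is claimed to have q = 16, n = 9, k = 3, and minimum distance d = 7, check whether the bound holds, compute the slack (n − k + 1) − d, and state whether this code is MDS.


Singleton RHS = n − k + 1 = 7, slack = 0, bound satisfied, MDS.

Singleton bound: d ≤ n − k + 1.
Here n = 9, k = 3, so n − k + 1 = 7.
Given d = 7, check d ≤ 7: YES.
Slack = (n − k + 1) − d = 0.
The code is MDS (slack = 0).
Description: the claimed parameters are [9, 3, 7]_16; such a code would be MDS (meets Singleton bound).


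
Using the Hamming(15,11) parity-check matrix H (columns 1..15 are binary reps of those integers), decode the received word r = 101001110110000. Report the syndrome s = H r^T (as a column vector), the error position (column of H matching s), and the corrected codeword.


s = (1, 0, 1, 0)^T, error position = 10, corrected codeword c = 101001110010000

Compute s = H r^T mod 2 one row at a time:
  s_1 = 1 + 0 + 1 + 1 + 0 + 0 + 0 + 0 = 3 ≡ 1 (mod 2).
  s_2 = 0 + 0 + 1 + 1 + 0 + 0 + 0 + 0 = 2 ≡ 0 (mod 2).
  s_3 = 0 + 1 + 1 + 1 + 1 + 1 + 0 + 0 = 5 ≡ 1 (mod 2).
  s_4 = 1 + 1 + 0 + 1 + 0 + 1 + 0 + 0 = 4 ≡ 0 (mod 2).
s = (1, 0, 1, 0)^T — this equals column 10 of H (binary 1010), so error is at position 10.
Correct: flip bit 10 of r = 101001110110000 to get c = 101001110010000.


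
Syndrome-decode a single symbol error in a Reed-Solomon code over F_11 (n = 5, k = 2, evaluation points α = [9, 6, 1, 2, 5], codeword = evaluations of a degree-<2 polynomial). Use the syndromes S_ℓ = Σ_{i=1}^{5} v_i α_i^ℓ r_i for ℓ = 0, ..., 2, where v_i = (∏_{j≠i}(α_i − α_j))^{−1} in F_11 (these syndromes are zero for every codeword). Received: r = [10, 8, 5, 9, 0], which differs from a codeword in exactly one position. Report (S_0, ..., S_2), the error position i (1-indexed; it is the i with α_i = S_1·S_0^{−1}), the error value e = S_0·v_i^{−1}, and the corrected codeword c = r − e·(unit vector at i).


S = (8, 8, 8), error at position 3, error magnitude e = 4, c = [10, 8, 1, 9, 0].

Step 1: column multipliers v_i = (∏_{j≠i}(α_i − α_j))^{−1} mod 11.
  i = 1 (α = 9): (9−6)(9−1)(9−2)(9−5) = 3·8·7·4 = 672 ≡ 1, so v_1 = 1^{−1} = 1 (mod 11).
  i = 2 (α = 6): (6−9)(6−1)(6−2)(6−5) = (−3)·5·4·1 = −60 ≡ 6, so v_2 = 6^{−1} = 2 (mod 11).
  i = 3 (α = 1): (1−9)(1−6)(1−2)(1−5) = (−8)·(−5)·(−1)·(−4) = 160 ≡ 6, so v_3 = 6^{−1} = 2 (mod 11).
  i = 4 (α = 2): (2−9)(2−6)(2−1)(2−5) = (−7)·(−4)·1·(−3) = −84 ≡ 4, so v_4 = 4^{−1} = 3 (mod 11).
  i = 5 (α = 5): (5−9)(5−6)(5−1)(5−2) = (−4)·(−1)·4·3 = 48 ≡ 4, so v_5 = 4^{−1} = 3 (mod 11).
  v = [1, 2, 2, 3, 3].
Step 2: syndromes of r = [10, 8, 5, 9, 0] (all sums mod 11).
  S_0 = Σ v_i r_i = 1·10 + 2·8 + 2·5 + 3·9 + 3·0 = 63 ≡ 8.
  S_1 = Σ v_i α_i r_i = 1·9·10 + 2·6·8 + 2·1·5 + 3·2·9 + 3·5·0 = 250 ≡ 8.
  α_i^2 mod 11 = [4, 3, 1, 4, 3].
  S_2 = Σ v_i α_i^2 r_i = 1·4·10 + 2·3·8 + 2·1·5 + 3·4·9 + 3·3·0 = 206 ≡ 8.
  S = (8, 8, 8) ≠ 0, so r is not a codeword (an error is present).
Step 3: locate the error. For a single error e at position i, S_ℓ = v_i·e·α_i^ℓ, so α_err = S_1/S_0.
  S_0^{−1} = 8^{−1} = 7 (mod 11), so α_err = 8·7 = 56 ≡ 1 = α_3. Error position i = 3.
  Consistency check: S_2/S_1 = 8·7 = 56 ≡ 1 = α_err ✓ (single-error assumption holds).
Step 4: error magnitude e = S_0/v_3 = S_0·∏_{j≠3}(α_3 − α_j) = 8·6 = 48 ≡ 4 (mod 11).
Step 5: correct position 3: c_3 = r_3 − e = 5 − 4 ≡ 1 (mod 11). Hence c = [10, 8, 1, 9, 0].
  Check: interpolating c through the α_i gives m(x) = 4 + 8·x (degree < 2) with m(α_i) = c_i for every i, so c is indeed a codeword.


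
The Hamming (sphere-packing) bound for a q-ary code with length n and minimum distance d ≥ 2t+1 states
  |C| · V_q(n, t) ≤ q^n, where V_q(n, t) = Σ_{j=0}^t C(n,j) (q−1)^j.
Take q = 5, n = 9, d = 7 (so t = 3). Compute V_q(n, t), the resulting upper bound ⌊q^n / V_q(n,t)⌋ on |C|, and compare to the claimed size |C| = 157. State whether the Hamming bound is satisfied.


V_q(n, t) = 5989, q^n = 1953125, Hamming bound = 326, |C| = 157 ≤ bound (satisfied).

Step 1: Compute V_q(n, t) = Σ_{j=0}^3 C(n, j) (q−1)^j.
  j = 0: C(9,0)·(4)^0 = 1·1 = 1.
  j = 1: C(9,1)·(4)^1 = 9·4 = 36.
  j = 2: C(9,2)·(4)^2 = 36·16 = 576.
  j = 3: C(9,3)·(4)^3 = 84·64 = 5376.
  V_q(n, t) = 1 + 36 + 576 + 5376 = 5989.
Step 2: q^n = 5^9 = 1953125.
Step 3: Hamming bound ⌊q^n / V_q(n,t)⌋ = ⌊1953125/5989⌋ = 326.
Step 4: Compare |C| = 157 to 326: satisfied.
The claimed |C| lies below the Hamming bound.


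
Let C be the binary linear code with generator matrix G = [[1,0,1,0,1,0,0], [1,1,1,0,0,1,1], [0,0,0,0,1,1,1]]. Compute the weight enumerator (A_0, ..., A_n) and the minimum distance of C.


Weight distribution: A_0 = 1, A_1 = 1, A_3 = 2, A_4 = 3, A_5 = 1. Minimum distance d = 1.

Enumerate all 2^3 = 8 messages m ∈ F_2^3.
For each, compute codeword c = mG in F_2^7, then tally its weight.
  m = 000 → c = 0000000, weight = 0.
  m = 100 → c = 1010100, weight = 3.
  m = 010 → c = 1110011, weight = 5.
  m = 110 → c = 0100111, weight = 4.
  m = 001 → c = 0000111, weight = 3.
  m = 101 → c = 1010011, weight = 4.
  m = 011 → c = 1110100, weight = 4.
  m = 111 → c = 0100000, weight = 1.
Tally weights:
  weight 0: 1 codewords.
  weight 1: 1 codewords.
  weight 3: 2 codewords.
  weight 4: 3 codewords.
  weight 5: 1 codewords.
Minimum distance d = smallest w > 0 with A_w > 0 = 1.
Sanity: Σ A_w = 8 = 2^3 = 8 ✓.


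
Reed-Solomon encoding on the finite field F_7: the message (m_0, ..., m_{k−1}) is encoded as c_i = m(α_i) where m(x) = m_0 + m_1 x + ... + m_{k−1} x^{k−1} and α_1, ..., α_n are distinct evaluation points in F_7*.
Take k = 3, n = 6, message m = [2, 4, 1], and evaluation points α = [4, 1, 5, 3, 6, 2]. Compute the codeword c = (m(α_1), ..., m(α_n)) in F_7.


c = [6, 0, 5, 2, 6, 0]

Message polynomial: m(x) = 2 + 4·x + 1·x^2 (mod 7).
For each evaluation point α_i, compute m(α_i) mod 7:
  α_1 = 4: Horner steps 1 → 1 → 6, so m(4) = 6.
  α_2 = 1: Horner steps 1 → 5 → 0, so m(1) = 0.
  α_3 = 5: Horner steps 1 → 2 → 5, so m(5) = 5.
  α_4 = 3: Horner steps 1 → 0 → 2, so m(3) = 2.
  α_5 = 6: Horner steps 1 → 3 → 6, so m(6) = 6.
  α_6 = 2: Horner steps 1 → 6 → 0, so m(2) = 0.
Codeword c = [6, 0, 5, 2, 6, 0] ∈ F_7^6.


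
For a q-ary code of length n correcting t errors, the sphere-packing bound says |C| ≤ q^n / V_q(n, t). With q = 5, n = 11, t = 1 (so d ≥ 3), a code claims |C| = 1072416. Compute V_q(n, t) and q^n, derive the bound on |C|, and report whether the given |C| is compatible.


V_q(n, t) = 45, q^n = 48828125, Hamming bound = 1085069, |C| = 1072416 ≤ bound (satisfied).

Step 1: Compute V_q(n, t) = Σ_{j=0}^1 C(n, j) (q−1)^j.
  j = 0: C(11,0)·(4)^0 = 1·1 = 1.
  j = 1: C(11,1)·(4)^1 = 11·4 = 44.
  V_q(n, t) = 1 + 44 = 45.
Step 2: q^n = 5^11 = 48828125.
Step 3: Hamming bound ⌊q^n / V_q(n,t)⌋ = ⌊48828125/45⌋ = 1085069.
Step 4: Compare |C| = 1072416 to 1085069: satisfied.
The claimed |C| lies below the Hamming bound.


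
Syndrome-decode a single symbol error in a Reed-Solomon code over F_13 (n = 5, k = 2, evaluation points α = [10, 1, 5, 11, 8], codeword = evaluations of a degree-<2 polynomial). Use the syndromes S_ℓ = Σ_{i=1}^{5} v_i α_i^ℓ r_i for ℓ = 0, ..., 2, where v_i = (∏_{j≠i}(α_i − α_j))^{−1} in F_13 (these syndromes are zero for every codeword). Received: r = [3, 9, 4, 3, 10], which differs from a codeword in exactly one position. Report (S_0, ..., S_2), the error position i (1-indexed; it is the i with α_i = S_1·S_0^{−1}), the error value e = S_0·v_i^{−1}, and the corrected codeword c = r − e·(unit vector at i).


S = (2, 7, 5), error at position 1, error magnitude e = 2, c = [1, 9, 4, 3, 10].

Step 1: column multipliers v_i = (∏_{j≠i}(α_i − α_j))^{−1} mod 13.
  i = 1 (α = 10): (10−1)(10−5)(10−11)(10−8) = 9·5·(−1)·2 = −90 ≡ 1, so v_1 = 1^{−1} = 1 (mod 13).
  i = 2 (α = 1): (1−10)(1−5)(1−11)(1−8) = (−9)·(−4)·(−10)·(−7) = 2520 ≡ 11, so v_2 = 11^{−1} = 6 (mod 13).
  i = 3 (α = 5): (5−10)(5−1)(5−11)(5−8) = (−5)·4·(−6)·(−3) = −360 ≡ 4, so v_3 = 4^{−1} = 10 (mod 13).
  i = 4 (α = 11): (11−10)(11−1)(11−5)(11−8) = 1·10·6·3 = 180 ≡ 11, so v_4 = 11^{−1} = 6 (mod 13).
  i = 5 (α = 8): (8−10)(8−1)(8−5)(8−11) = (−2)·7·3·(−3) = 126 ≡ 9, so v_5 = 9^{−1} = 3 (mod 13).
  v = [1, 6, 10, 6, 3].
Step 2: syndromes of r = [3, 9, 4, 3, 10] (all sums mod 13).
  S_0 = Σ v_i r_i = 1·3 + 6·9 + 10·4 + 6·3 + 3·10 = 145 ≡ 2.
  S_1 = Σ v_i α_i r_i = 1·10·3 + 6·1·9 + 10·5·4 + 6·11·3 + 3·8·10 = 722 ≡ 7.
  α_i^2 mod 13 = [9, 1, 12, 4, 12].
  S_2 = Σ v_i α_i^2 r_i = 1·9·3 + 6·1·9 + 10·12·4 + 6·4·3 + 3·12·10 = 993 ≡ 5.
  S = (2, 7, 5) ≠ 0, so r is not a codeword (an error is present).
Step 3: locate the error. For a single error e at position i, S_ℓ = v_i·e·α_i^ℓ, so α_err = S_1/S_0.
  S_0^{−1} = 2^{−1} = 7 (mod 13), so α_err = 7·7 = 49 ≡ 10 = α_1. Error position i = 1.
  Consistency check: S_2/S_1 = 5·2 = 10 ≡ 10 = α_err ✓ (single-error assumption holds).
Step 4: error magnitude e = S_0/v_1 = S_0·∏_{j≠1}(α_1 − α_j) = 2·1 = 2 ≡ 2 (mod 13).
Step 5: correct position 1: c_1 = r_1 − e = 3 − 2 ≡ 1 (mod 13). Hence c = [1, 9, 4, 3, 10].
  Check: interpolating c through the α_i gives m(x) = 7 + 2·x (degree < 2) with m(α_i) = c_i for every i, so c is indeed a codeword.


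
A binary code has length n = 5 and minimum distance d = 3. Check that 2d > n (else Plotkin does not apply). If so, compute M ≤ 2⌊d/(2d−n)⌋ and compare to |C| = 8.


Plotkin bound M ≤ 6; given |C| = 8 > bound (violated).

Check applicability: 2d = 6, n = 5.
2d − n = 1 > 0, so Plotkin applies.
Compute d/(2d−n) = 3/1 ≈ 3.0000.
⌊d/(2d−n)⌋ = 3.
Plotkin bound: M ≤ 2·3 = 6.
Given |C| = 8, check: VIOLATED.
This |C| is above the Plotkin bound, so no binary code with n = 5, d = 3 and 8 codewords exists.


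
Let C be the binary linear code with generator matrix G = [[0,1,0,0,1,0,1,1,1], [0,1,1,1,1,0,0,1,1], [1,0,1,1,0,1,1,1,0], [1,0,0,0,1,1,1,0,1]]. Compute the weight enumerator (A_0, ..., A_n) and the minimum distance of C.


Weight distribution: A_0 = 1, A_1 = 1, A_3 = 2, A_4 = 3, A_5 = 3, A_6 = 4, A_7 = 2. Minimum distance d = 1.

Enumerate all 2^4 = 16 messages m ∈ F_2^4.
For each, compute codeword c = mG in F_2^9, then tally its weight.
  m = 0000 → c = 000000000, weight = 0.
  m = 1000 → c = 010010111, weight = 5.
  m = 0100 → c = 011110011, weight = 6.
  m = 1100 → c = 001100100, weight = 3.
  m = 0010 → c = 101101110, weight = 6.
  m = 1010 → c = 111111001, weight = 7.
  m = 0110 → c = 110011101, weight = 6.
  m = 1110 → c = 100001010, weight = 3.
  m = 0001 → c = 100011101, weight = 5.
  m = 1001 → c = 110001010, weight = 4.
  m = 0101 → c = 111101110, weight = 7.
  m = 1101 → c = 101111001, weight = 6.
  m = 0011 → c = 001110011, weight = 5.
  m = 1011 → c = 011100100, weight = 4.
  m = 0111 → c = 010000000, weight = 1.
  m = 1111 → c = 000010111, weight = 4.
Tally weights:
  weight 0: 1 codewords.
  weight 1: 1 codewords.
  weight 3: 2 codewords.
  weight 4: 3 codewords.
  weight 5: 3 codewords.
  weight 6: 4 codewords.
  weight 7: 2 codewords.
Minimum distance d = smallest w > 0 with A_w > 0 = 1.
Sanity: Σ A_w = 16 = 2^4 = 16 ✓.


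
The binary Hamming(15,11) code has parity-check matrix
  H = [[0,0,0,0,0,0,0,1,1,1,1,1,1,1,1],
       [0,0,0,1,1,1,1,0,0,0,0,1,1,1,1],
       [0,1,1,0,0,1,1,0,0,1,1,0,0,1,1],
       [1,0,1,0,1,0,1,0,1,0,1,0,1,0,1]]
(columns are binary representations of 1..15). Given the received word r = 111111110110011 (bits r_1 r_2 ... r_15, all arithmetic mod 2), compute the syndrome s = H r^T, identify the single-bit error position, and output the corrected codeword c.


s = (1, 0, 0, 0)^T, error position = 8, corrected codeword c = 111111100110011

Compute s = H r^T mod 2 one row at a time:
  s_1 = 1 + 0 + 1 + 1 + 0 + 0 + 1 + 1 = 5 ≡ 1 (mod 2).
  s_2 = 1 + 1 + 1 + 1 + 0 + 0 + 1 + 1 = 6 ≡ 0 (mod 2).
  s_3 = 1 + 1 + 1 + 1 + 1 + 1 + 1 + 1 = 8 ≡ 0 (mod 2).
  s_4 = 1 + 1 + 1 + 1 + 0 + 1 + 0 + 1 = 6 ≡ 0 (mod 2).
s = (1, 0, 0, 0)^T — this equals column 8 of H (binary 1000), so error is at position 8.
Correct: flip bit 8 of r = 111111110110011 to get c = 111111100110011.


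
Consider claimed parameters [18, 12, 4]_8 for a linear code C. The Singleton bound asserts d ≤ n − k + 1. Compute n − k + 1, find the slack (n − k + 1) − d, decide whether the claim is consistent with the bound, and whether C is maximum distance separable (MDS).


Singleton RHS = n − k + 1 = 7, slack = 3, bound satisfied, not MDS.

Singleton bound: d ≤ n − k + 1.
Here n = 18, k = 12, so n − k + 1 = 7.
Given d = 4, check d ≤ 7: YES.
Slack = (n − k + 1) − d = 3.
The code is NOT MDS (slack = 3 > 0).
Description: the claimed parameters are [18, 12, 4]_8; such a code would be non-MDS.


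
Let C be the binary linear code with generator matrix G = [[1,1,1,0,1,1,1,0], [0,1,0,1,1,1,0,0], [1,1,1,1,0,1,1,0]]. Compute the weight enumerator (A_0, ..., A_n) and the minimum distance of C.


Weight distribution: A_0 = 1, A_2 = 2, A_4 = 3, A_6 = 2. Minimum distance d = 2.

Enumerate all 2^3 = 8 messages m ∈ F_2^3.
For each, compute codeword c = mG in F_2^8, then tally its weight.
  m = 000 → c = 00000000, weight = 0.
  m = 100 → c = 11101110, weight = 6.
  m = 010 → c = 01011100, weight = 4.
  m = 110 → c = 10110010, weight = 4.
  m = 001 → c = 11110110, weight = 6.
  m = 101 → c = 00011000, weight = 2.
  m = 011 → c = 10101010, weight = 4.
  m = 111 → c = 01000100, weight = 2.
Tally weights:
  weight 0: 1 codewords.
  weight 2: 2 codewords.
  weight 4: 3 codewords.
  weight 6: 2 codewords.
Minimum distance d = smallest w > 0 with A_w > 0 = 2.
Sanity: Σ A_w = 8 = 2^3 = 8 ✓.


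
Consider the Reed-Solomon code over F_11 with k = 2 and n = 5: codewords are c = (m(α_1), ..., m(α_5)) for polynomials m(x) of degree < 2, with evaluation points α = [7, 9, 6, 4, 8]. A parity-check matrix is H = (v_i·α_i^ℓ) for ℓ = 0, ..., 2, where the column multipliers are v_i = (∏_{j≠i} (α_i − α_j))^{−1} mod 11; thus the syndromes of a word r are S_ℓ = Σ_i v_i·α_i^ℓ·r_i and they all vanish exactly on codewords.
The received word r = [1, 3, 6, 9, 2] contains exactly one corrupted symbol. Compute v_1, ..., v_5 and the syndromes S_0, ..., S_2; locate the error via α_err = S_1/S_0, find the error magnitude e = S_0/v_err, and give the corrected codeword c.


S = (5, 8, 4), error at position 3, error magnitude e = 6, c = [1, 3, 0, 9, 2].

Step 1: column multipliers v_i = (∏_{j≠i}(α_i − α_j))^{−1} mod 11.
  i = 1 (α = 7): (7−9)(7−6)(7−4)(7−8) = (−2)·1·3·(−1) = 6 ≡ 6, so v_1 = 6^{−1} = 2 (mod 11).
  i = 2 (α = 9): (9−7)(9−6)(9−4)(9−8) = 2·3·5·1 = 30 ≡ 8, so v_2 = 8^{−1} = 7 (mod 11).
  i = 3 (α = 6): (6−7)(6−9)(6−4)(6−8) = (−1)·(−3)·2·(−2) = −12 ≡ 10, so v_3 = 10^{−1} = 10 (mod 11).
  i = 4 (α = 4): (4−7)(4−9)(4−6)(4−8) = (−3)·(−5)·(−2)·(−4) = 120 ≡ 10, so v_4 = 10^{−1} = 10 (mod 11).
  i = 5 (α = 8): (8−7)(8−9)(8−6)(8−4) = 1·(−1)·2·4 = −8 ≡ 3, so v_5 = 3^{−1} = 4 (mod 11).
  v = [2, 7, 10, 10, 4].
Step 2: syndromes of r = [1, 3, 6, 9, 2] (all sums mod 11).
  S_0 = Σ v_i r_i = 2·1 + 7·3 + 10·6 + 10·9 + 4·2 = 181 ≡ 5.
  S_1 = Σ v_i α_i r_i = 2·7·1 + 7·9·3 + 10·6·6 + 10·4·9 + 4·8·2 = 987 ≡ 8.
  α_i^2 mod 11 = [5, 4, 3, 5, 9].
  S_2 = Σ v_i α_i^2 r_i = 2·5·1 + 7·4·3 + 10·3·6 + 10·5·9 + 4·9·2 = 796 ≡ 4.
  S = (5, 8, 4) ≠ 0, so r is not a codeword (an error is present).
Step 3: locate the error. For a single error e at position i, S_ℓ = v_i·e·α_i^ℓ, so α_err = S_1/S_0.
  S_0^{−1} = 5^{−1} = 9 (mod 11), so α_err = 8·9 = 72 ≡ 6 = α_3. Error position i = 3.
  Consistency check: S_2/S_1 = 4·7 = 28 ≡ 6 = α_err ✓ (single-error assumption holds).
Step 4: error magnitude e = S_0/v_3 = S_0·∏_{j≠3}(α_3 − α_j) = 5·10 = 50 ≡ 6 (mod 11).
Step 5: correct position 3: c_3 = r_3 − e = 6 − 6 ≡ 0 (mod 11). Hence c = [1, 3, 0, 9, 2].
  Check: interpolating c through the α_i gives m(x) = 5 + 1·x (degree < 2) with m(α_i) = c_i for every i, so c is indeed a codeword.


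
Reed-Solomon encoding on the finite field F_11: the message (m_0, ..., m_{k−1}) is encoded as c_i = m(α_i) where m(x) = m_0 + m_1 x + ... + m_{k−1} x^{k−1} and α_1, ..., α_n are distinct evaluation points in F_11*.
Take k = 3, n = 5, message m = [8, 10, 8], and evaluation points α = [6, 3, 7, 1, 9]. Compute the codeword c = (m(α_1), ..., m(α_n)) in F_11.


c = [4, 0, 8, 4, 9]

Message polynomial: m(x) = 8 + 10·x + 8·x^2 (mod 11).
For each evaluation point α_i, compute m(α_i) mod 11:
  α_1 = 6: Horner steps 8 → 3 → 4, so m(6) = 4.
  α_2 = 3: Horner steps 8 → 1 → 0, so m(3) = 0.
  α_3 = 7: Horner steps 8 → 0 → 8, so m(7) = 8.
  α_4 = 1: Horner steps 8 → 7 → 4, so m(1) = 4.
  α_5 = 9: Horner steps 8 → 5 → 9, so m(9) = 9.
Codeword c = [4, 0, 8, 4, 9] ∈ F_11^5.


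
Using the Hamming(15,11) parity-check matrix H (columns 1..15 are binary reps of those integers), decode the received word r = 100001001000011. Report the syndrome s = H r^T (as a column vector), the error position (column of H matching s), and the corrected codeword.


s = (1, 1, 1, 1)^T, error position = 15, corrected codeword c = 100001001000010

Compute s = H r^T mod 2 one row at a time:
  s_1 = 0 + 1 + 0 + 0 + 0 + 0 + 1 + 1 = 3 ≡ 1 (mod 2).
  s_2 = 0 + 0 + 1 + 0 + 0 + 0 + 1 + 1 = 3 ≡ 1 (mod 2).
  s_3 = 0 + 0 + 1 + 0 + 0 + 0 + 1 + 1 = 3 ≡ 1 (mod 2).
  s_4 = 1 + 0 + 0 + 0 + 1 + 0 + 0 + 1 = 3 ≡ 1 (mod 2).
s = (1, 1, 1, 1)^T — this equals column 15 of H (binary 1111), so error is at position 15.
Correct: flip bit 15 of r = 100001001000011 to get c = 100001001000010.


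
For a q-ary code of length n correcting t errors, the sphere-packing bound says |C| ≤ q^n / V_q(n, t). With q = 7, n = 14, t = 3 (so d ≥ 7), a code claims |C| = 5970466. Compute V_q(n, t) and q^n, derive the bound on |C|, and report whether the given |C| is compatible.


V_q(n, t) = 81985, q^n = 678223072849, Hamming bound = 8272526, |C| = 5970466 ≤ bound (satisfied).

Step 1: Compute V_q(n, t) = Σ_{j=0}^3 C(n, j) (q−1)^j.
  j = 0: C(14,0)·(6)^0 = 1·1 = 1.
  j = 1: C(14,1)·(6)^1 = 14·6 = 84.
  j = 2: C(14,2)·(6)^2 = 91·36 = 3276.
  j = 3: C(14,3)·(6)^3 = 364·216 = 78624.
  V_q(n, t) = 1 + 84 + 3276 + 78624 = 81985.
Step 2: q^n = 7^14 = 678223072849.
Step 3: Hamming bound ⌊q^n / V_q(n,t)⌋ = ⌊678223072849/81985⌋ = 8272526.
Step 4: Compare |C| = 5970466 to 8272526: satisfied.
The claimed |C| lies below the Hamming bound.


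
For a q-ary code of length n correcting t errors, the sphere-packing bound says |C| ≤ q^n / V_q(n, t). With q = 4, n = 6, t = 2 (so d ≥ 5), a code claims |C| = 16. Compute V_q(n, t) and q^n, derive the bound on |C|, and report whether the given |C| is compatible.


V_q(n, t) = 154, q^n = 4096, Hamming bound = 26, |C| = 16 ≤ bound (satisfied).

Step 1: Compute V_q(n, t) = Σ_{j=0}^2 C(n, j) (q−1)^j.
  j = 0: C(6,0)·(3)^0 = 1·1 = 1.
  j = 1: C(6,1)·(3)^1 = 6·3 = 18.
  j = 2: C(6,2)·(3)^2 = 15·9 = 135.
  V_q(n, t) = 1 + 18 + 135 = 154.
Step 2: q^n = 4^6 = 4096.
Step 3: Hamming bound ⌊q^n / V_q(n,t)⌋ = ⌊4096/154⌋ = 26.
Step 4: Compare |C| = 16 to 26: satisfied.
The claimed |C| lies below the Hamming bound.
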